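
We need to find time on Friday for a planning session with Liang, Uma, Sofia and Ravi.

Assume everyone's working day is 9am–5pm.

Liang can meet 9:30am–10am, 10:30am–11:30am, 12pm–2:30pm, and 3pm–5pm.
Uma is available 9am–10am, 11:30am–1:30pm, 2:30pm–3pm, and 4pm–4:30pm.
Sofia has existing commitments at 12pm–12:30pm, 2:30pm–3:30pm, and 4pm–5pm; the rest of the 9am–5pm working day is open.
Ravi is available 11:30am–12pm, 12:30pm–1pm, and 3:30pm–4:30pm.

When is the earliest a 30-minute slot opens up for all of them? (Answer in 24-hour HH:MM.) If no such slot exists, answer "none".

12:30

Sofia free within 09:00–17:00: 09:00–12:00, 12:30–14:30, 15:30–16:00.
Liang ∩ Uma: 09:30–10:00, 12:00–13:30, 16:00–16:30.
Liang ∩ Uma ∩ Sofia: 09:30–10:00, 12:30–13:30.
Liang ∩ Uma ∩ Sofia ∩ Ravi: 12:30–13:00.
Windows ≥ 30 min: 12:30–13:00.
Earliest such window starts at 12:30.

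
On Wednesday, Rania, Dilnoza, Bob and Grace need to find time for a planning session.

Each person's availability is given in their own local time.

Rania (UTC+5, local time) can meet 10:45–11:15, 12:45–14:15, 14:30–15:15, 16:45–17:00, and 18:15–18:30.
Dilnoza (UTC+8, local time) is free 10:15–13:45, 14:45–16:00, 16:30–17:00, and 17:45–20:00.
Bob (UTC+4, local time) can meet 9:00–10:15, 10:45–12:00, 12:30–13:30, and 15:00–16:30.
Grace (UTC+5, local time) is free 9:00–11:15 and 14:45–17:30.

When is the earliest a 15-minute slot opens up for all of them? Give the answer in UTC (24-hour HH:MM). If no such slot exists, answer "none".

Rania → UTC: 05:45–06:15, 07:45–09:15, 09:30–10:15, 11:45–12:00, 13:15–13:30.
Dilnoza → UTC: 02:15–05:45, 06:45–08:00, 08:30–09:00, 09:45–12:00.
Bob → UTC: 05:00–06:15, 06:45–08:00, 08:30–09:30, 11:00–12:30.
Grace → UTC: 04:00–06:15, 09:45–12:30.
Rania ∩ Dilnoza: 07:45–08:00, 08:30–09:00, 09:45–10:15, 11:45–12:00.
Rania ∩ Dilnoza ∩ Bob: 07:45–08:00, 08:30–09:00, 11:45–12:00.
Rania ∩ Dilnoza ∩ Bob ∩ Grace: 11:45–12:00.
Windows ≥ 15 min: 11:45–12:00.
Earliest such window starts at 11:45.

11:45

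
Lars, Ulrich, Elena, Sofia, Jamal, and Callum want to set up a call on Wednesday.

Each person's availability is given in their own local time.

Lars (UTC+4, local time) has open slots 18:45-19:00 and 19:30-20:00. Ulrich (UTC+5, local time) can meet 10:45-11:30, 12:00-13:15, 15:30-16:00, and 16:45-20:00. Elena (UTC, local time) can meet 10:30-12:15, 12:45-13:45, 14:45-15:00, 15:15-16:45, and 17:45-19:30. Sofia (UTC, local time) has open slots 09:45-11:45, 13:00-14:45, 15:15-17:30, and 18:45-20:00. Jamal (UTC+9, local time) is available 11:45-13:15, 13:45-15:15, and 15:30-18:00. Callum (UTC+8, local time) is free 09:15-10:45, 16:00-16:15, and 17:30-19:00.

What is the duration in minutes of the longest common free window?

Lars → UTC: 14:45–15:00, 15:30–16:00.
Ulrich → UTC: 05:45–06:30, 07:00–08:15, 10:30–11:00, 11:45–15:00.
Elena → UTC: 10:30–12:15, 12:45–13:45, 14:45–15:00, 15:15–16:45, 17:45–19:30.
Sofia → UTC: 09:45–11:45, 13:00–14:45, 15:15–17:30, 18:45–20:00.
Jamal → UTC: 02:45–04:15, 04:45–06:15, 06:30–09:00.
Callum → UTC: 01:15–02:45, 08:00–08:15, 09:30–11:00.
Lars ∩ Ulrich: 14:45–15:00.
Lars ∩ Ulrich ∩ Elena: 14:45–15:00.
Lars ∩ Ulrich ∩ Elena ∩ Sofia: (none).
Lars ∩ Ulrich ∩ Elena ∩ Sofia ∩ Jamal: (none).
Lars ∩ Ulrich ∩ Elena ∩ Sofia ∩ Jamal ∩ Callum: (none).
No common window.

0 minutes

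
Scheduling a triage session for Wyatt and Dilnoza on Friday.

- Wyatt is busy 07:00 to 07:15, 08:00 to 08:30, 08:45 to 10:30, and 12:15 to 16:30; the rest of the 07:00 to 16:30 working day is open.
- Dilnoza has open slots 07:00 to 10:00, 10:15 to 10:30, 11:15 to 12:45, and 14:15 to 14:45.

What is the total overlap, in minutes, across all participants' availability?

120 minutes

Wyatt free within 07:00–16:30: 07:15–08:00, 08:30–08:45, 10:30–12:15.
Wyatt ∩ Dilnoza: 07:15–08:00, 08:30–08:45, 11:15–12:15.
Total common minutes: 45 + 15 + 60 = 120.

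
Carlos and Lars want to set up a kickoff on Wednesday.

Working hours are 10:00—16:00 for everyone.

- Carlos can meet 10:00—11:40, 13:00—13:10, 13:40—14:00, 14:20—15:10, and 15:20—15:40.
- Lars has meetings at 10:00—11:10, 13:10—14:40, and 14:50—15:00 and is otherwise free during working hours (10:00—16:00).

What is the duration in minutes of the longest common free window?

30 minutes

Lars free within 10:00–16:00: 11:10–13:10, 14:40–14:50, 15:00–16:00.
Carlos ∩ Lars: 11:10–11:40, 13:00–13:10, 14:40–14:50, 15:00–15:10, 15:20–15:40.
Common window lengths: 30, 10, 10, 10, 20 min; longest is 30.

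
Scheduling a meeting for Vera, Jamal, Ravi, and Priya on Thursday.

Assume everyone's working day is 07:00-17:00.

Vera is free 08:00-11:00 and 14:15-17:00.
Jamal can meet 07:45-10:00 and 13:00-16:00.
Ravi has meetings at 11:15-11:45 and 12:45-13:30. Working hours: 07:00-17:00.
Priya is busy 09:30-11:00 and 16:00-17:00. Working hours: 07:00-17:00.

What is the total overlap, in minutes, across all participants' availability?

Ravi free within 07:00–17:00: 07:00–11:15, 11:45–12:45, 13:30–17:00.
Priya free within 07:00–17:00: 07:00–09:30, 11:00–16:00.
Vera ∩ Jamal: 08:00–10:00, 14:15–16:00.
Vera ∩ Jamal ∩ Ravi: 08:00–10:00, 14:15–16:00.
Vera ∩ Jamal ∩ Ravi ∩ Priya: 08:00–09:30, 14:15–16:00.
Total common minutes: 90 + 105 = 195.

195 minutes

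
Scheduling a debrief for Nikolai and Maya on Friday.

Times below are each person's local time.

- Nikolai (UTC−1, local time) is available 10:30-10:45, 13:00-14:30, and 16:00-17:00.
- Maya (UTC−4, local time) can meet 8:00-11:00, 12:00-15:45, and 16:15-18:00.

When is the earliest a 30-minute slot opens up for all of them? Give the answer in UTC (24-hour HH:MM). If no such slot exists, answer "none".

Nikolai → UTC: 11:30–11:45, 14:00–15:30, 17:00–18:00.
Maya → UTC: 12:00–15:00, 16:00–19:45, 20:15–22:00.
Nikolai ∩ Maya: 14:00–15:00, 17:00–18:00.
Windows ≥ 30 min: 14:00–15:00, 17:00–18:00.
Earliest such window starts at 14:00.

14:00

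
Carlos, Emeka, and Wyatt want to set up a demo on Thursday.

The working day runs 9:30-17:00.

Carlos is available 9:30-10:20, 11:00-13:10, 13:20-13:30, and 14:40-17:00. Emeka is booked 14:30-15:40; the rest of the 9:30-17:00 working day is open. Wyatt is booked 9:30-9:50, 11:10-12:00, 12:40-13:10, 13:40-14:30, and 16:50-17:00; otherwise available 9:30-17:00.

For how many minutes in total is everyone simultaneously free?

160 minutes

Emeka free within 09:30–17:00: 09:30–14:30, 15:40–17:00.
Wyatt free within 09:30–17:00: 09:50–11:10, 12:00–12:40, 13:10–13:40, 14:30–16:50.
Carlos ∩ Emeka: 09:30–10:20, 11:00–13:10, 13:20–13:30, 15:40–17:00.
Carlos ∩ Emeka ∩ Wyatt: 09:50–10:20, 11:00–11:10, 12:00–12:40, 13:20–13:30, 15:40–16:50.
Total common minutes: 30 + 10 + 40 + 10 + 70 = 160.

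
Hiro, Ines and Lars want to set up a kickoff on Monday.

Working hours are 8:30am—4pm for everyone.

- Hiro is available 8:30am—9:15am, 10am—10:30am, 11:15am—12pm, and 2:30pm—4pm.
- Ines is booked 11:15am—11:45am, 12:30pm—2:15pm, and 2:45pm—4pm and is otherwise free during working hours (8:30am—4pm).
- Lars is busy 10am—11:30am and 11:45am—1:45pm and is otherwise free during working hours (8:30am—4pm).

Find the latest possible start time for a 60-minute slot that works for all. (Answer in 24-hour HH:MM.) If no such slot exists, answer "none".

none

Ines free within 08:30–16:00: 08:30–11:15, 11:45–12:30, 14:15–14:45.
Lars free within 08:30–16:00: 08:30–10:00, 11:30–11:45, 13:45–16:00.
Hiro ∩ Ines: 08:30–09:15, 10:00–10:30, 11:45–12:00, 14:30–14:45.
Hiro ∩ Ines ∩ Lars: 08:30–09:15, 14:30–14:45.
Windows ≥ 60 min: (none).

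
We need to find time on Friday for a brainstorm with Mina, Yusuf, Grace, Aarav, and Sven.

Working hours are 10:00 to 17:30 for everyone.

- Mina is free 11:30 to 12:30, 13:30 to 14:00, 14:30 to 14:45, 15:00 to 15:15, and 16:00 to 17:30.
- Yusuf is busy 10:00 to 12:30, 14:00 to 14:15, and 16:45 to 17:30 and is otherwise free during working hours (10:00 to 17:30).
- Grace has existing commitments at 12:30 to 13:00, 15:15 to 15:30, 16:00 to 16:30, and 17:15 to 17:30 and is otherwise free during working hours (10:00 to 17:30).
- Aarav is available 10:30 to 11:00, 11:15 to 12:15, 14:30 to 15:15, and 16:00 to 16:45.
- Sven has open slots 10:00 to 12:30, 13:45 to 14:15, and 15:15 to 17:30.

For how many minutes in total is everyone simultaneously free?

15 minutes

Yusuf free within 10:00–17:30: 12:30–14:00, 14:15–16:45.
Grace free within 10:00–17:30: 10:00–12:30, 13:00–15:15, 15:30–16:00, 16:30–17:15.
Mina ∩ Yusuf: 13:30–14:00, 14:30–14:45, 15:00–15:15, 16:00–16:45.
Mina ∩ Yusuf ∩ Grace: 13:30–14:00, 14:30–14:45, 15:00–15:15, 16:30–16:45.
Mina ∩ Yusuf ∩ Grace ∩ Aarav: 14:30–14:45, 15:00–15:15, 16:30–16:45.
Mina ∩ Yusuf ∩ Grace ∩ Aarav ∩ Sven: 16:30–16:45.
Total common minutes: 15.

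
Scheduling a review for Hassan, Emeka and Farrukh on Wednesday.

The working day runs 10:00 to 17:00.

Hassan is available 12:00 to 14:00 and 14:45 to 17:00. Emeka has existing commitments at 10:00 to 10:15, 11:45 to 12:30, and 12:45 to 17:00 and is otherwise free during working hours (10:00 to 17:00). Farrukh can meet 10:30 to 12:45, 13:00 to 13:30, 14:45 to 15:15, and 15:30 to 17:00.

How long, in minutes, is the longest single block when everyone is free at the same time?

Emeka free within 10:00–17:00: 10:15–11:45, 12:30–12:45.
Hassan ∩ Emeka: 12:30–12:45.
Hassan ∩ Emeka ∩ Farrukh: 12:30–12:45.
Single common window of 15 minutes.

15 minutes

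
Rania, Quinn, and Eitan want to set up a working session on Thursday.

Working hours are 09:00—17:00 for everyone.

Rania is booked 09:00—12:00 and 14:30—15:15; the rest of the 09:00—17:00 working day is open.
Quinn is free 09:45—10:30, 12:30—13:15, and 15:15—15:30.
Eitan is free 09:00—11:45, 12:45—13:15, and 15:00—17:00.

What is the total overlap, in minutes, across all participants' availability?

Rania free within 09:00–17:00: 12:00–14:30, 15:15–17:00.
Rania ∩ Quinn: 12:30–13:15, 15:15–15:30.
Rania ∩ Quinn ∩ Eitan: 12:45–13:15, 15:15–15:30.
Total common minutes: 30 + 15 = 45.

45 minutes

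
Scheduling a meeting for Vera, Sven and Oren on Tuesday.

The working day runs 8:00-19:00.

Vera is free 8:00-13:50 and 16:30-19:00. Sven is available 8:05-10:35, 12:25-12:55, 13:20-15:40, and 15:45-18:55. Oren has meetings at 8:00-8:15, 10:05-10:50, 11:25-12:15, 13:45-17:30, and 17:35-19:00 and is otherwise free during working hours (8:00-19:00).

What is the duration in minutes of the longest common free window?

Oren free within 08:00–19:00: 08:15–10:05, 10:50–11:25, 12:15–13:45, 17:30–17:35.
Vera ∩ Sven: 08:05–10:35, 12:25–12:55, 13:20–13:50, 16:30–18:55.
Vera ∩ Sven ∩ Oren: 08:15–10:05, 12:25–12:55, 13:20–13:45, 17:30–17:35.
Common window lengths: 110, 30, 25, 5 min; longest is 110.

110 minutes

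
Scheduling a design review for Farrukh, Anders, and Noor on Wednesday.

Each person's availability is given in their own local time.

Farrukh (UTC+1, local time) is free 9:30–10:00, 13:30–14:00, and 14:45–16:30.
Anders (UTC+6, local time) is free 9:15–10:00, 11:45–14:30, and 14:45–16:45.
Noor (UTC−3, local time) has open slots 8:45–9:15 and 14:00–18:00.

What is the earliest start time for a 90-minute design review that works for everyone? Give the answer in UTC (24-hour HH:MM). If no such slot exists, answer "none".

none

Farrukh → UTC: 08:30–09:00, 12:30–13:00, 13:45–15:30.
Anders → UTC: 03:15–04:00, 05:45–08:30, 08:45–10:45.
Noor → UTC: 11:45–12:15, 17:00–21:00.
Farrukh ∩ Anders: 08:45–09:00.
Farrukh ∩ Anders ∩ Noor: (none).
Windows ≥ 90 min: (none).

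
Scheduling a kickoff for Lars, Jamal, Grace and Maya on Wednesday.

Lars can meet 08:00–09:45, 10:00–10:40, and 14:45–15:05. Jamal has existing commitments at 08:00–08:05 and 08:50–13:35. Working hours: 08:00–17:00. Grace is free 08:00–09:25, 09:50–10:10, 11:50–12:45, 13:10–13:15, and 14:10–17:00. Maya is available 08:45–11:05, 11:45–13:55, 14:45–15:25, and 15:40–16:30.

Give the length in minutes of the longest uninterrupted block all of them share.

Jamal free within 08:00–17:00: 08:05–08:50, 13:35–17:00.
Lars ∩ Jamal: 08:05–08:50, 14:45–15:05.
Lars ∩ Jamal ∩ Grace: 08:05–08:50, 14:45–15:05.
Lars ∩ Jamal ∩ Grace ∩ Maya: 08:45–08:50, 14:45–15:05.
Common window lengths: 5, 20 min; longest is 20.

20 minutes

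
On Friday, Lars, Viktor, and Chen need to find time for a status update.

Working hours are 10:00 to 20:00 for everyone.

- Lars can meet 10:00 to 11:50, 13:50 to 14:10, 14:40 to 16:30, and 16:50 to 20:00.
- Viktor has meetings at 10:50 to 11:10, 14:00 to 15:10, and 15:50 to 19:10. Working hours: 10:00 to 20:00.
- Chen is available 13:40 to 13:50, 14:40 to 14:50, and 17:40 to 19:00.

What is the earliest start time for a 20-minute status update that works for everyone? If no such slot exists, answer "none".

Viktor free within 10:00–20:00: 10:00–10:50, 11:10–14:00, 15:10–15:50, 19:10–20:00.
Lars ∩ Viktor: 10:00–10:50, 11:10–11:50, 13:50–14:00, 15:10–15:50, 19:10–20:00.
Lars ∩ Viktor ∩ Chen: (none).
Windows ≥ 20 min: (none).

none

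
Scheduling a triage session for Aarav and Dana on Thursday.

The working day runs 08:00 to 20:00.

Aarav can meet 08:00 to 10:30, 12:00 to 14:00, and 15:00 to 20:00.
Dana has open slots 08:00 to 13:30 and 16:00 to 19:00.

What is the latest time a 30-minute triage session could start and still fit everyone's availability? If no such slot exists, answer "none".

Aarav ∩ Dana: 08:00–10:30, 12:00–13:30, 16:00–19:00.
Windows ≥ 30 min: 08:00–10:30, 12:00–13:30, 16:00–19:00.
Latest start in the last window 16:00–19:00 is 19:00 − 30 min = 18:30.

18:30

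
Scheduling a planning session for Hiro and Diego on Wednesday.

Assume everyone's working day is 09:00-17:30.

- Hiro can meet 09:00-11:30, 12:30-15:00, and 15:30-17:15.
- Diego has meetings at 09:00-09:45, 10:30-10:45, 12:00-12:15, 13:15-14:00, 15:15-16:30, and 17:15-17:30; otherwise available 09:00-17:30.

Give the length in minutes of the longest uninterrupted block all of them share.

Diego free within 09:00–17:30: 09:45–10:30, 10:45–12:00, 12:15–13:15, 14:00–15:15, 16:30–17:15.
Hiro ∩ Diego: 09:45–10:30, 10:45–11:30, 12:30–13:15, 14:00–15:00, 16:30–17:15.
Common window lengths: 45, 45, 45, 60, 45 min; longest is 60.

60 minutes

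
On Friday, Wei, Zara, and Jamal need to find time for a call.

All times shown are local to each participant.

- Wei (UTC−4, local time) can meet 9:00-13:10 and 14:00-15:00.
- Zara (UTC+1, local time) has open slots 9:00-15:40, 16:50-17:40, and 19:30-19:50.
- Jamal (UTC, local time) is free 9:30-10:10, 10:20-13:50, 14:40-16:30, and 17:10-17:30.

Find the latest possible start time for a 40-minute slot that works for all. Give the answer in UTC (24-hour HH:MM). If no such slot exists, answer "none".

15:50

Wei → UTC: 13:00–17:10, 18:00–19:00.
Zara → UTC: 08:00–14:40, 15:50–16:40, 18:30–18:50.
Jamal → UTC: 09:30–10:10, 10:20–13:50, 14:40–16:30, 17:10–17:30.
Wei ∩ Zara: 13:00–14:40, 15:50–16:40, 18:30–18:50.
Wei ∩ Zara ∩ Jamal: 13:00–13:50, 15:50–16:30.
Windows ≥ 40 min: 13:00–13:50, 15:50–16:30.
Latest start in the last window 15:50–16:30 is 16:30 − 40 min = 15:50.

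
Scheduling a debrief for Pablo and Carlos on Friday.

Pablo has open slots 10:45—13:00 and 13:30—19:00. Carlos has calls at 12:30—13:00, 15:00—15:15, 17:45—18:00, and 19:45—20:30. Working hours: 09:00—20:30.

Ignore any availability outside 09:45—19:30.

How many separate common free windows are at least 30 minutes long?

4

Carlos free within 09:00–20:30: 09:00–12:30, 13:00–15:00, 15:15–17:45, 18:00–19:45.
Pablo ∩ Carlos: 10:45–12:30, 13:30–15:00, 15:15–17:45, 18:00–19:00.
Restricted to 09:45–19:30: 10:45–12:30, 13:30–15:00, 15:15–17:45, 18:00–19:00.
Windows ≥ 30 min: 10:45–12:30, 13:30–15:00, 15:15–17:45, 18:00–19:00.
That's 4 windows.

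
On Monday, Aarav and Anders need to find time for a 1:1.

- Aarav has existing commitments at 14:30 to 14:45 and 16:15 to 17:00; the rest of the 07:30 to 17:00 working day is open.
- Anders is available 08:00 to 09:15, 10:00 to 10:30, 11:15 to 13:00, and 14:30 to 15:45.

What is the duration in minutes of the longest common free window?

Aarav free within 07:30–17:00: 07:30–14:30, 14:45–16:15.
Aarav ∩ Anders: 08:00–09:15, 10:00–10:30, 11:15–13:00, 14:45–15:45.
Common window lengths: 75, 30, 105, 60 min; longest is 105.

105 minutes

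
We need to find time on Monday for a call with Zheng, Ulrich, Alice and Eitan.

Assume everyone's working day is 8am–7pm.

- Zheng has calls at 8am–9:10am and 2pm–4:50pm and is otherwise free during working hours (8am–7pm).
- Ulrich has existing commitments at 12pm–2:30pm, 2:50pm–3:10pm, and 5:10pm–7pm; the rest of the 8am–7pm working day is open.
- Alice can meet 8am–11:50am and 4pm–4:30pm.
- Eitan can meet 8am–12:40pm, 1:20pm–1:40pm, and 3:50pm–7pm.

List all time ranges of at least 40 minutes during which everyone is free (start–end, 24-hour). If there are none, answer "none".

09:10–11:50

Zheng free within 08:00–19:00: 09:10–14:00, 16:50–19:00.
Ulrich free within 08:00–19:00: 08:00–12:00, 14:30–14:50, 15:10–17:10.
Zheng ∩ Ulrich: 09:10–12:00, 16:50–17:10.
Zheng ∩ Ulrich ∩ Alice: 09:10–11:50.
Zheng ∩ Ulrich ∩ Alice ∩ Eitan: 09:10–11:50.
Windows ≥ 40 min: 09:10–11:50.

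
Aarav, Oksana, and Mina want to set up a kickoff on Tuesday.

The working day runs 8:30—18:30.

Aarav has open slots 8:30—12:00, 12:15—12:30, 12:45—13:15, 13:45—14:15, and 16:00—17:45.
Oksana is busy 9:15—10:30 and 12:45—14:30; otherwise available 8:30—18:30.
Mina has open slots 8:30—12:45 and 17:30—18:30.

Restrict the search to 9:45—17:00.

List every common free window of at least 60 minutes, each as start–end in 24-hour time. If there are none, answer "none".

10:30–12:00

Oksana free within 08:30–18:30: 08:30–09:15, 10:30–12:45, 14:30–18:30.
Aarav ∩ Oksana: 08:30–09:15, 10:30–12:00, 12:15–12:30, 16:00–17:45.
Aarav ∩ Oksana ∩ Mina: 08:30–09:15, 10:30–12:00, 12:15–12:30, 17:30–17:45.
Restricted to 09:45–17:00: 10:30–12:00, 12:15–12:30.
Windows ≥ 60 min: 10:30–12:00.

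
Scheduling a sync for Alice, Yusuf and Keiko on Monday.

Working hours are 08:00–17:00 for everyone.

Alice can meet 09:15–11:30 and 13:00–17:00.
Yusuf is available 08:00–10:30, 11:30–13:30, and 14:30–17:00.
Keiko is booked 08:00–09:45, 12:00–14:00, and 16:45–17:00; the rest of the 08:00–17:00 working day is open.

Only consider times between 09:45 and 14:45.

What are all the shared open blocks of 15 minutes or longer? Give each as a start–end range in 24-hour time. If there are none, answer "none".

Keiko free within 08:00–17:00: 09:45–12:00, 14:00–16:45.
Alice ∩ Yusuf: 09:15–10:30, 13:00–13:30, 14:30–17:00.
Alice ∩ Yusuf ∩ Keiko: 09:45–10:30, 14:30–16:45.
Restricted to 09:45–14:45: 09:45–10:30, 14:30–14:45.
Windows ≥ 15 min: 09:45–10:30, 14:30–14:45.

09:45–10:30, 14:30–14:45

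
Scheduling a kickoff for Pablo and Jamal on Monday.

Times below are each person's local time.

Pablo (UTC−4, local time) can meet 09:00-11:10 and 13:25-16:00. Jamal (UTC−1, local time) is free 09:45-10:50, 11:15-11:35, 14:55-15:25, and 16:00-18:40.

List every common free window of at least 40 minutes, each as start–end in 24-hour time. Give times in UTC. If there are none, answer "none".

Pablo → UTC: 13:00–15:10, 17:25–20:00.
Jamal → UTC: 10:45–11:50, 12:15–12:35, 15:55–16:25, 17:00–19:40.
Pablo ∩ Jamal: 17:25–19:40.
Windows ≥ 40 min: 17:25–19:40.

17:25–19:40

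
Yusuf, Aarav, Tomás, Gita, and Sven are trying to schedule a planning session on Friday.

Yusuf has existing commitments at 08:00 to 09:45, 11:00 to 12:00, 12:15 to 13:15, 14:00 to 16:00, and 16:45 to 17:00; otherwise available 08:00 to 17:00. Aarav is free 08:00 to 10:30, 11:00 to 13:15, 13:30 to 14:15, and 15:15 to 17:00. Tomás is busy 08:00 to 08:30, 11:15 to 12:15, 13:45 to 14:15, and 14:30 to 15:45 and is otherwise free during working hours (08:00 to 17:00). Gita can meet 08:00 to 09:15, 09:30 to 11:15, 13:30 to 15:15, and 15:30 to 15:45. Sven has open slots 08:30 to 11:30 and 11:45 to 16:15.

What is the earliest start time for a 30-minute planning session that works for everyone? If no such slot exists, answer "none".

09:45

Yusuf free within 08:00–17:00: 09:45–11:00, 12:00–12:15, 13:15–14:00, 16:00–16:45.
Tomás free within 08:00–17:00: 08:30–11:15, 12:15–13:45, 14:15–14:30, 15:45–17:00.
Yusuf ∩ Aarav: 09:45–10:30, 12:00–12:15, 13:30–14:00, 16:00–16:45.
Yusuf ∩ Aarav ∩ Tomás: 09:45–10:30, 13:30–13:45, 16:00–16:45.
Yusuf ∩ Aarav ∩ Tomás ∩ Gita: 09:45–10:30, 13:30–13:45.
Yusuf ∩ Aarav ∩ Tomás ∩ Gita ∩ Sven: 09:45–10:30, 13:30–13:45.
Windows ≥ 30 min: 09:45–10:30.
Earliest such window starts at 09:45.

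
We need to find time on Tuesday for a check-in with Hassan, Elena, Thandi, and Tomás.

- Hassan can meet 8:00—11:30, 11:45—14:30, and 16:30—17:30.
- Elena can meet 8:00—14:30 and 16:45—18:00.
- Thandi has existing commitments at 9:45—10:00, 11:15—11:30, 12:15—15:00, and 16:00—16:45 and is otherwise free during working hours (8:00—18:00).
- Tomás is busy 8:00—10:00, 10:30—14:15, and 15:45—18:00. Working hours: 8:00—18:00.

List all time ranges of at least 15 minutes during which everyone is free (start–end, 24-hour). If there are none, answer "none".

10:00–10:30

Thandi free within 08:00–18:00: 08:00–09:45, 10:00–11:15, 11:30–12:15, 15:00–16:00, 16:45–18:00.
Tomás free within 08:00–18:00: 10:00–10:30, 14:15–15:45.
Hassan ∩ Elena: 08:00–11:30, 11:45–14:30, 16:45–17:30.
Hassan ∩ Elena ∩ Thandi: 08:00–09:45, 10:00–11:15, 11:45–12:15, 16:45–17:30.
Hassan ∩ Elena ∩ Thandi ∩ Tomás: 10:00–10:30.
Windows ≥ 15 min: 10:00–10:30.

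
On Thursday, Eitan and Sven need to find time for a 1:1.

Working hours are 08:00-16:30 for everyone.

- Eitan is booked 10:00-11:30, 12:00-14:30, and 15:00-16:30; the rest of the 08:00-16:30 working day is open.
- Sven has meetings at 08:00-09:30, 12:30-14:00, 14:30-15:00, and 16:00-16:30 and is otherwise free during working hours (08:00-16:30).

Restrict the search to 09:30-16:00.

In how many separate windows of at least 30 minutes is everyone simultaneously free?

Eitan free within 08:00–16:30: 08:00–10:00, 11:30–12:00, 14:30–15:00.
Sven free within 08:00–16:30: 09:30–12:30, 14:00–14:30, 15:00–16:00.
Eitan ∩ Sven: 09:30–10:00, 11:30–12:00.
Restricted to 09:30–16:00: 09:30–10:00, 11:30–12:00.
Windows ≥ 30 min: 09:30–10:00, 11:30–12:00.
That's 2 windows.

2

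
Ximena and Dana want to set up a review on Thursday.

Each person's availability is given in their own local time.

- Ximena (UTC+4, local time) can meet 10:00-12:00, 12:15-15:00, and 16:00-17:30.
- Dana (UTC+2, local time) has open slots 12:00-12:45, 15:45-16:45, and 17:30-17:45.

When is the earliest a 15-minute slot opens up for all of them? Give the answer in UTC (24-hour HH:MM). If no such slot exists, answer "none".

10:00

Ximena → UTC: 06:00–08:00, 08:15–11:00, 12:00–13:30.
Dana → UTC: 10:00–10:45, 13:45–14:45, 15:30–15:45.
Ximena ∩ Dana: 10:00–10:45.
Windows ≥ 15 min: 10:00–10:45.
Earliest such window starts at 10:00.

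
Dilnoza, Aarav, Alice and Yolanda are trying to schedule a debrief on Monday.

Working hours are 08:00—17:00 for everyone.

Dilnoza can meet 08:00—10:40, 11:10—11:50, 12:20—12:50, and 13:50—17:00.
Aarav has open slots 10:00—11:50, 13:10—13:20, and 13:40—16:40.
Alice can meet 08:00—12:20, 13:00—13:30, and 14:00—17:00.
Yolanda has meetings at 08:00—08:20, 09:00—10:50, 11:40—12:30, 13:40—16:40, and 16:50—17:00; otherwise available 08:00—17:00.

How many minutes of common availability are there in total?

30 minutes

Yolanda free within 08:00–17:00: 08:20–09:00, 10:50–11:40, 12:30–13:40, 16:40–16:50.
Dilnoza ∩ Aarav: 10:00–10:40, 11:10–11:50, 13:50–16:40.
Dilnoza ∩ Aarav ∩ Alice: 10:00–10:40, 11:10–11:50, 14:00–16:40.
Dilnoza ∩ Aarav ∩ Alice ∩ Yolanda: 11:10–11:40.
Total common minutes: 30.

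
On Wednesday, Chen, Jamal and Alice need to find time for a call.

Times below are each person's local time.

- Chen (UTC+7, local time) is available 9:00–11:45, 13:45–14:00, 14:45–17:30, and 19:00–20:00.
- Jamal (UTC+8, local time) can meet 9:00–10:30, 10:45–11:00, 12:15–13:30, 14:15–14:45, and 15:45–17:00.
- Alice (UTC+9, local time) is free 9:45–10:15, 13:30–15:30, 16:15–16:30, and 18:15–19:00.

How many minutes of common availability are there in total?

15 minutes

Chen → UTC: 02:00–04:45, 06:45–07:00, 07:45–10:30, 12:00–13:00.
Jamal → UTC: 01:00–02:30, 02:45–03:00, 04:15–05:30, 06:15–06:45, 07:45–09:00.
Alice → UTC: 00:45–01:15, 04:30–06:30, 07:15–07:30, 09:15–10:00.
Chen ∩ Jamal: 02:00–02:30, 02:45–03:00, 04:15–04:45, 07:45–09:00.
Chen ∩ Jamal ∩ Alice: 04:30–04:45.
Total common minutes: 15.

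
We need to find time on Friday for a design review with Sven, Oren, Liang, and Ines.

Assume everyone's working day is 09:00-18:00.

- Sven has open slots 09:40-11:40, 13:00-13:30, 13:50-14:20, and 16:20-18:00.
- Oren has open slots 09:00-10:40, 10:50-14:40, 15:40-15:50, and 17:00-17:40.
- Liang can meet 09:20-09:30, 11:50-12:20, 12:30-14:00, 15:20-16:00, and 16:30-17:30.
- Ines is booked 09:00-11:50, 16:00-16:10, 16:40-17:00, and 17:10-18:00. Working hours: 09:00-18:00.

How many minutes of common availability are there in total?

50 minutes

Ines free within 09:00–18:00: 11:50–16:00, 16:10–16:40, 17:00–17:10.
Sven ∩ Oren: 09:40–10:40, 10:50–11:40, 13:00–13:30, 13:50–14:20, 17:00–17:40.
Sven ∩ Oren ∩ Liang: 13:00–13:30, 13:50–14:00, 17:00–17:30.
Sven ∩ Oren ∩ Liang ∩ Ines: 13:00–13:30, 13:50–14:00, 17:00–17:10.
Total common minutes: 30 + 10 + 10 = 50.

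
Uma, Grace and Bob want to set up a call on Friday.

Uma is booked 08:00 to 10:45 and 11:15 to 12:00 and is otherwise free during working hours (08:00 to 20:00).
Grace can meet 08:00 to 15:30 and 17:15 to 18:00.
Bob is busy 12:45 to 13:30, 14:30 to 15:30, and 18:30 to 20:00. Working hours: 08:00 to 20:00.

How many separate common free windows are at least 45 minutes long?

Uma free within 08:00–20:00: 10:45–11:15, 12:00–20:00.
Bob free within 08:00–20:00: 08:00–12:45, 13:30–14:30, 15:30–18:30.
Uma ∩ Grace: 10:45–11:15, 12:00–15:30, 17:15–18:00.
Uma ∩ Grace ∩ Bob: 10:45–11:15, 12:00–12:45, 13:30–14:30, 17:15–18:00.
Windows ≥ 45 min: 12:00–12:45, 13:30–14:30, 17:15–18:00.
That's 3 windows.

3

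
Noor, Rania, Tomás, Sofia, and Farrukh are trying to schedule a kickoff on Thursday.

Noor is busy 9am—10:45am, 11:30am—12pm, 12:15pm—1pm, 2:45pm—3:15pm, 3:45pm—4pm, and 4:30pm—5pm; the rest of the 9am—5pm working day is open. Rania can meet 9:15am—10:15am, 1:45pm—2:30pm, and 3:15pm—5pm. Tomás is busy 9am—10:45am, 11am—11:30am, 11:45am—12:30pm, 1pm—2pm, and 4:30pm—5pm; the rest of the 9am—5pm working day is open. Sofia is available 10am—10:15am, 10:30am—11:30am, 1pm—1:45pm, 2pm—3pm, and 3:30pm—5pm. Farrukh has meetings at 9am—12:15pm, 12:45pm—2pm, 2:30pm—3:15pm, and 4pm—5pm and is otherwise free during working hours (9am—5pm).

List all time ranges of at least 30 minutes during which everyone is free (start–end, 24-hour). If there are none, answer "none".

14:00–14:30

Noor free within 09:00–17:00: 10:45–11:30, 12:00–12:15, 13:00–14:45, 15:15–15:45, 16:00–16:30.
Tomás free within 09:00–17:00: 10:45–11:00, 11:30–11:45, 12:30–13:00, 14:00–16:30.
Farrukh free within 09:00–17:00: 12:15–12:45, 14:00–14:30, 15:15–16:00.
Noor ∩ Rania: 13:45–14:30, 15:15–15:45, 16:00–16:30.
Noor ∩ Rania ∩ Tomás: 14:00–14:30, 15:15–15:45, 16:00–16:30.
Noor ∩ Rania ∩ Tomás ∩ Sofia: 14:00–14:30, 15:30–15:45, 16:00–16:30.
Noor ∩ Rania ∩ Tomás ∩ Sofia ∩ Farrukh: 14:00–14:30, 15:30–15:45.
Windows ≥ 30 min: 14:00–14:30.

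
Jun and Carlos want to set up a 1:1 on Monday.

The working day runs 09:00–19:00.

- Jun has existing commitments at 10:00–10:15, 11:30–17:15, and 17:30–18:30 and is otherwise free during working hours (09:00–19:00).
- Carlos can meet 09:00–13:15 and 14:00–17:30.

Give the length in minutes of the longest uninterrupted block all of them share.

Jun free within 09:00–19:00: 09:00–10:00, 10:15–11:30, 17:15–17:30, 18:30–19:00.
Jun ∩ Carlos: 09:00–10:00, 10:15–11:30, 17:15–17:30.
Common window lengths: 60, 75, 15 min; longest is 75.

75 minutes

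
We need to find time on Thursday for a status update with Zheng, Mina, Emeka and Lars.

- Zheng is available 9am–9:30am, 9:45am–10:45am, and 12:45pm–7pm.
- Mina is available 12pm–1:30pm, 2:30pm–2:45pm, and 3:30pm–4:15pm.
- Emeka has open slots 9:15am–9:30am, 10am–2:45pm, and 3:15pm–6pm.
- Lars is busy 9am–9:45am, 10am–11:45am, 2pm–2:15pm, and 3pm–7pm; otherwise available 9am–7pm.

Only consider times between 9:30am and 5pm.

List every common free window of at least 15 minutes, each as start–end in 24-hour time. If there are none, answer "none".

Lars free within 09:00–19:00: 09:45–10:00, 11:45–14:00, 14:15–15:00.
Zheng ∩ Mina: 12:45–13:30, 14:30–14:45, 15:30–16:15.
Zheng ∩ Mina ∩ Emeka: 12:45–13:30, 14:30–14:45, 15:30–16:15.
Zheng ∩ Mina ∩ Emeka ∩ Lars: 12:45–13:30, 14:30–14:45.
Restricted to 09:30–17:00: 12:45–13:30, 14:30–14:45.
Windows ≥ 15 min: 12:45–13:30, 14:30–14:45.

12:45–13:30, 14:30–14:45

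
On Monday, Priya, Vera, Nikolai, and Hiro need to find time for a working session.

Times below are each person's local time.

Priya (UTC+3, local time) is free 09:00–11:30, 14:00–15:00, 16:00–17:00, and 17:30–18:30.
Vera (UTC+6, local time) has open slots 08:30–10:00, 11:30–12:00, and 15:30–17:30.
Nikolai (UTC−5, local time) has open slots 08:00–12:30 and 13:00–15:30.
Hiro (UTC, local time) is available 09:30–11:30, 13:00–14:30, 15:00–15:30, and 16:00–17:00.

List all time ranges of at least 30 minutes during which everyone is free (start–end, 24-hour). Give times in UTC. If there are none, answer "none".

none

Priya → UTC: 06:00–08:30, 11:00–12:00, 13:00–14:00, 14:30–15:30.
Vera → UTC: 02:30–04:00, 05:30–06:00, 09:30–11:30.
Nikolai → UTC: 13:00–17:30, 18:00–20:30.
Hiro → UTC: 09:30–11:30, 13:00–14:30, 15:00–15:30, 16:00–17:00.
Priya ∩ Vera: 11:00–11:30.
Priya ∩ Vera ∩ Nikolai: (none).
Priya ∩ Vera ∩ Nikolai ∩ Hiro: (none).
Windows ≥ 30 min: (none).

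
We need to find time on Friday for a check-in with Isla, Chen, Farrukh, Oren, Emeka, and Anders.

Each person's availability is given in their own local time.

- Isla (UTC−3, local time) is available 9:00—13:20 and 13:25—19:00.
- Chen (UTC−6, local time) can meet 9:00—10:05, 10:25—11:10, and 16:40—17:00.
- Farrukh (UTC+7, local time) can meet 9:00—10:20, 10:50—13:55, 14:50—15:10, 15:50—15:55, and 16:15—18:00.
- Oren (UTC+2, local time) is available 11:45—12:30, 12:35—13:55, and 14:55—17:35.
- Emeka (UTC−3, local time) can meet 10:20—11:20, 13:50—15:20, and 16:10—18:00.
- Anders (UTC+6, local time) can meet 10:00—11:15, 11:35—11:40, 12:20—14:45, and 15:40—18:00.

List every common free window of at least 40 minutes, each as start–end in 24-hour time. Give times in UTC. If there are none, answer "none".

none

Isla → UTC: 12:00–16:20, 16:25–22:00.
Chen → UTC: 15:00–16:05, 16:25–17:10, 22:40–23:00.
Farrukh → UTC: 02:00–03:20, 03:50–06:55, 07:50–08:10, 08:50–08:55, 09:15–11:00.
Oren → UTC: 09:45–10:30, 10:35–11:55, 12:55–15:35.
Emeka → UTC: 13:20–14:20, 16:50–18:20, 19:10–21:00.
Anders → UTC: 04:00–05:15, 05:35–05:40, 06:20–08:45, 09:40–12:00.
Isla ∩ Chen: 15:00–16:05, 16:25–17:10.
Isla ∩ Chen ∩ Farrukh: (none).
Isla ∩ Chen ∩ Farrukh ∩ Oren: (none).
Isla ∩ Chen ∩ Farrukh ∩ Oren ∩ Emeka: (none).
Isla ∩ Chen ∩ Farrukh ∩ Oren ∩ Emeka ∩ Anders: (none).
Windows ≥ 40 min: (none).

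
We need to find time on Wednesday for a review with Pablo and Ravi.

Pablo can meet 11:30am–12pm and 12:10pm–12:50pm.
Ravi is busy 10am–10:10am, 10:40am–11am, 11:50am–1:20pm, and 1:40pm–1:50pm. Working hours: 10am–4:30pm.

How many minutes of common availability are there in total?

20 minutes

Ravi free within 10:00–16:30: 10:10–10:40, 11:00–11:50, 13:20–13:40, 13:50–16:30.
Pablo ∩ Ravi: 11:30–11:50.
Total common minutes: 20.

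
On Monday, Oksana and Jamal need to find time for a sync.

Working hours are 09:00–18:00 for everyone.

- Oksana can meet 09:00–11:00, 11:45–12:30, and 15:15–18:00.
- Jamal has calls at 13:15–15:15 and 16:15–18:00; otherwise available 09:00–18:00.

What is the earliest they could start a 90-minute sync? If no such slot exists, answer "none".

Jamal free within 09:00–18:00: 09:00–13:15, 15:15–16:15.
Oksana ∩ Jamal: 09:00–11:00, 11:45–12:30, 15:15–16:15.
Windows ≥ 90 min: 09:00–11:00.
Earliest such window starts at 09:00.

09:00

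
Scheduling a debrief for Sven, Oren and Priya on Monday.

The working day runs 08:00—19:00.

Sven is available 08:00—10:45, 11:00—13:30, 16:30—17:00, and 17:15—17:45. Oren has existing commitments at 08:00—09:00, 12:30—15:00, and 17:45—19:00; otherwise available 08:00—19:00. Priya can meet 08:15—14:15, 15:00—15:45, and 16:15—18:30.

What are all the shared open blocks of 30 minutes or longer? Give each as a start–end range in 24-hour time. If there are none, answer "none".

Oren free within 08:00–19:00: 09:00–12:30, 15:00–17:45.
Sven ∩ Oren: 09:00–10:45, 11:00–12:30, 16:30–17:00, 17:15–17:45.
Sven ∩ Oren ∩ Priya: 09:00–10:45, 11:00–12:30, 16:30–17:00, 17:15–17:45.
Windows ≥ 30 min: 09:00–10:45, 11:00–12:30, 16:30–17:00, 17:15–17:45.

09:00–10:45, 11:00–12:30, 16:30–17:00, 17:15–17:45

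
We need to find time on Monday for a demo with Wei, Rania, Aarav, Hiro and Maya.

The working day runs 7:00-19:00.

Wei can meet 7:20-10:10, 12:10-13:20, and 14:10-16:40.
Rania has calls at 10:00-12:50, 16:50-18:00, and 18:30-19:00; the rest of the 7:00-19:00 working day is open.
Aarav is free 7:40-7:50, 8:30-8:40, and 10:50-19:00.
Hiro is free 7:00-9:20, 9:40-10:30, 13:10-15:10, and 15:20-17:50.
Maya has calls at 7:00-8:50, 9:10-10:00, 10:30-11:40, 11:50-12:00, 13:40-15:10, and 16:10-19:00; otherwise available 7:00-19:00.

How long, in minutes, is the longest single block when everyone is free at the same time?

50 minutes

Rania free within 07:00–19:00: 07:00–10:00, 12:50–16:50, 18:00–18:30.
Maya free within 07:00–19:00: 08:50–09:10, 10:00–10:30, 11:40–11:50, 12:00–13:40, 15:10–16:10.
Wei ∩ Rania: 07:20–10:00, 12:50–13:20, 14:10–16:40.
Wei ∩ Rania ∩ Aarav: 07:40–07:50, 08:30–08:40, 12:50–13:20, 14:10–16:40.
Wei ∩ Rania ∩ Aarav ∩ Hiro: 07:40–07:50, 08:30–08:40, 13:10–13:20, 14:10–15:10, 15:20–16:40.
Wei ∩ Rania ∩ Aarav ∩ Hiro ∩ Maya: 13:10–13:20, 15:20–16:10.
Common window lengths: 10, 50 min; longest is 50.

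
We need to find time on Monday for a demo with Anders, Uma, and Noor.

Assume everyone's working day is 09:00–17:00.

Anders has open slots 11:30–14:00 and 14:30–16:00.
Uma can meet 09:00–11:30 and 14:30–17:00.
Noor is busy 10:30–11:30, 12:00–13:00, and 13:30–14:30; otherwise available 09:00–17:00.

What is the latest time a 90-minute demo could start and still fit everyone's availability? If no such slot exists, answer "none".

14:30

Noor free within 09:00–17:00: 09:00–10:30, 11:30–12:00, 13:00–13:30, 14:30–17:00.
Anders ∩ Uma: 14:30–16:00.
Anders ∩ Uma ∩ Noor: 14:30–16:00.
Windows ≥ 90 min: 14:30–16:00.
Latest start in the last window 14:30–16:00 is 16:00 − 90 min = 14:30.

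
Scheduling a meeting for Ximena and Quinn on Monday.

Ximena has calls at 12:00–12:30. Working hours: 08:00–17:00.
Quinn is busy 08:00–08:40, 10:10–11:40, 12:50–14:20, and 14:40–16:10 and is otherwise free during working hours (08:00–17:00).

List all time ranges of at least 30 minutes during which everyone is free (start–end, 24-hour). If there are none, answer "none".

Ximena free within 08:00–17:00: 08:00–12:00, 12:30–17:00.
Quinn free within 08:00–17:00: 08:40–10:10, 11:40–12:50, 14:20–14:40, 16:10–17:00.
Ximena ∩ Quinn: 08:40–10:10, 11:40–12:00, 12:30–12:50, 14:20–14:40, 16:10–17:00.
Windows ≥ 30 min: 08:40–10:10, 16:10–17:00.

08:40–10:10, 16:10–17:00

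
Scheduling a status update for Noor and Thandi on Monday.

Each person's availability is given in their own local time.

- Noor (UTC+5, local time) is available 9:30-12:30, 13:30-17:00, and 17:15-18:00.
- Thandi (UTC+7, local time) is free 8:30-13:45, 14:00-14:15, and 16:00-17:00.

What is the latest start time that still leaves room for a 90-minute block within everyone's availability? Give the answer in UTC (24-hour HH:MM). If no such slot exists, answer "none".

Noor → UTC: 04:30–07:30, 08:30–12:00, 12:15–13:00.
Thandi → UTC: 01:30–06:45, 07:00–07:15, 09:00–10:00.
Noor ∩ Thandi: 04:30–06:45, 07:00–07:15, 09:00–10:00.
Windows ≥ 90 min: 04:30–06:45.
Latest start in the last window 04:30–06:45 is 06:45 − 90 min = 05:15.

05:15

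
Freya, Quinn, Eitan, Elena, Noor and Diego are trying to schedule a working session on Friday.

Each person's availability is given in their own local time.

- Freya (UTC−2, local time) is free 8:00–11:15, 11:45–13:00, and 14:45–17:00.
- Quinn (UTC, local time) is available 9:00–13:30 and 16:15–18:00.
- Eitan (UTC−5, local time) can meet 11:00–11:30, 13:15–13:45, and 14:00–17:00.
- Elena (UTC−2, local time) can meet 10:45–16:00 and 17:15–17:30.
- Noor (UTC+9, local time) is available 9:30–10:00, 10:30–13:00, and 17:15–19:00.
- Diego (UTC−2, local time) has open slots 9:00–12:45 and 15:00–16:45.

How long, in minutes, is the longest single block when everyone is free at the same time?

Freya → UTC: 10:00–13:15, 13:45–15:00, 16:45–19:00.
Quinn → UTC: 09:00–13:30, 16:15–18:00.
Eitan → UTC: 16:00–16:30, 18:15–18:45, 19:00–22:00.
Elena → UTC: 12:45–18:00, 19:15–19:30.
Noor → UTC: 00:30–01:00, 01:30–04:00, 08:15–10:00.
Diego → UTC: 11:00–14:45, 17:00–18:45.
Freya ∩ Quinn: 10:00–13:15, 16:45–18:00.
Freya ∩ Quinn ∩ Eitan: (none).
Freya ∩ Quinn ∩ Eitan ∩ Elena: (none).
Freya ∩ Quinn ∩ Eitan ∩ Elena ∩ Noor: (none).
Freya ∩ Quinn ∩ Eitan ∩ Elena ∩ Noor ∩ Diego: (none).
No common window.

0 minutes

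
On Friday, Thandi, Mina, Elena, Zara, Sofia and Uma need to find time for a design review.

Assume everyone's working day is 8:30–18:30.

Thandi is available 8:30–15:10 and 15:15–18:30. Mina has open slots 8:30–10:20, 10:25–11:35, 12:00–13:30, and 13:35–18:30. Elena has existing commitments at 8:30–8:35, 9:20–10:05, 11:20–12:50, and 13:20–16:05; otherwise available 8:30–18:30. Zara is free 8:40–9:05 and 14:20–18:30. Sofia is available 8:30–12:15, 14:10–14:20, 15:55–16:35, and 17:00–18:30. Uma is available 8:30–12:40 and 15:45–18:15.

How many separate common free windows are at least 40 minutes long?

Elena free within 08:30–18:30: 08:35–09:20, 10:05–11:20, 12:50–13:20, 16:05–18:30.
Thandi ∩ Mina: 08:30–10:20, 10:25–11:35, 12:00–13:30, 13:35–15:10, 15:15–18:30.
Thandi ∩ Mina ∩ Elena: 08:35–09:20, 10:05–10:20, 10:25–11:20, 12:50–13:20, 16:05–18:30.
Thandi ∩ Mina ∩ Elena ∩ Zara: 08:40–09:05, 16:05–18:30.
Thandi ∩ Mina ∩ Elena ∩ Zara ∩ Sofia: 08:40–09:05, 16:05–16:35, 17:00–18:30.
Thandi ∩ Mina ∩ Elena ∩ Zara ∩ Sofia ∩ Uma: 08:40–09:05, 16:05–16:35, 17:00–18:15.
Windows ≥ 40 min: 17:00–18:15.
That's 1 window.

1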